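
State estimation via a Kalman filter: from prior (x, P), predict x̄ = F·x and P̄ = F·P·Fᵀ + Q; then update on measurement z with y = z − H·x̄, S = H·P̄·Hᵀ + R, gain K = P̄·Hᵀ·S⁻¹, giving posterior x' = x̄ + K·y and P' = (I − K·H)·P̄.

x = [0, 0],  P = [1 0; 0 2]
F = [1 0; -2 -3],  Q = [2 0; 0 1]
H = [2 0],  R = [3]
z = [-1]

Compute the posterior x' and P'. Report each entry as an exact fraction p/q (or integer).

x̄ = F·x = [0, 0]
P̄ = F·P·Fᵀ + Q = [3 -2; -2 23]
y = z − H·x̄ = [-1]
S = H·P̄·Hᵀ + R = [15]
K = P̄·Hᵀ·S⁻¹ = [2/5; -4/15]
x' = x̄ + K·y = [-2/5, 4/15]
P' = (I − K·H)·P̄ = [3/5 -2/5; -2/5 329/15]

x' = [-2/5, 4/15]
P' = [3/5 -2/5; -2/5 329/15]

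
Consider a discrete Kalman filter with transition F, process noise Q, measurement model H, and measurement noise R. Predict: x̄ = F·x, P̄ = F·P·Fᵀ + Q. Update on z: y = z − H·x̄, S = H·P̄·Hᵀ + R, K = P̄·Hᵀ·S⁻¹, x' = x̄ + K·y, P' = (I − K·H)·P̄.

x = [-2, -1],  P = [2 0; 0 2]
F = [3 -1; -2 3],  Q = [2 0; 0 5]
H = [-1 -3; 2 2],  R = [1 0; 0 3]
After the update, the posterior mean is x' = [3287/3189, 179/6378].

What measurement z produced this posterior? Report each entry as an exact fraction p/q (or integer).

z = [-1, 3]

x̄ = F·x = [-5, 1]
P̄ = F·P·Fᵀ + Q = [22 -18; -18 31]
S = H·P̄·Hᵀ + R = [194 -86; -86 71]
K = P̄·Hᵀ·S⁻¹ = [1480/3189 2152/3189; -3089/6378 -703/3189]
x' − x̄ = [19232/3189, -6199/6378] = K·y
y = (KᵀK)⁻¹·Kᵀ·(x' − x̄) = [-3, 11]
z = y + H·x̄ = [-3, 11] + [2, -8] = [-1, 3]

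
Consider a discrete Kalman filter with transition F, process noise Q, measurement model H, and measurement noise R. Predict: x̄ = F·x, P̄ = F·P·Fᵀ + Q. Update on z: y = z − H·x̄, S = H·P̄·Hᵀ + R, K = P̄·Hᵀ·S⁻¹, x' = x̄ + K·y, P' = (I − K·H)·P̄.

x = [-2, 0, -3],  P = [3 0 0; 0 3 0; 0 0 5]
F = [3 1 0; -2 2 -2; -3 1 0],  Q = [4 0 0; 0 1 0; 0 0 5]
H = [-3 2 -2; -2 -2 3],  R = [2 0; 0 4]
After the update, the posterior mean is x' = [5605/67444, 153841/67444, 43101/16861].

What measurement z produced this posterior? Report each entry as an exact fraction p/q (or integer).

z = [-1, 3]

x̄ = F·x = [-6, 10, 6]
P̄ = F·P·Fᵀ + Q = [34 -12 -24; -12 45 24; -24 24 35]
S = H·P̄·Hᵀ + R = [292 150; 150 539]
K = P̄·Hᵀ·S⁻¹ = [-12321/67444 -5543/33722; 20571/67444 -2487/33722; 1400/16861 2895/16861]
x' − x̄ = [410269/67444, -520599/67444, -58065/16861] = K·y
y = (KᵀK)⁻¹·Kᵀ·(x' − x̄) = [-27, -7]
z = y + H·x̄ = [-27, -7] + [26, 10] = [-1, 3]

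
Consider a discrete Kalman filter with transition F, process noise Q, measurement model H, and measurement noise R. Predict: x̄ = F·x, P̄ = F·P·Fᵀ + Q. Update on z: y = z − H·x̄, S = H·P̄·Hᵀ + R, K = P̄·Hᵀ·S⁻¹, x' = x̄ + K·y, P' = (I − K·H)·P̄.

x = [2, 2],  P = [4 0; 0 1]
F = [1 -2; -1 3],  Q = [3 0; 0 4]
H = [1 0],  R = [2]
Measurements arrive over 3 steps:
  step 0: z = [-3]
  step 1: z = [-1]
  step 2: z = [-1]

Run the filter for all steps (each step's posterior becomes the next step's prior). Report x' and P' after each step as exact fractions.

step 0: x̄ = F·x = [-2, 4]
step 0: P̄ = F·P·Fᵀ + Q = [11 -10; -10 17]
step 0: y = z − H·x̄ = [-1]
step 0: S = H·P̄·Hᵀ + R = [13]
step 0: K = P̄·Hᵀ·S⁻¹ = [11/13; -10/13]
step 0: x' = x̄ + K·y = [-37/13, 62/13]
step 0: P' = (I − K·H)·P̄ = [22/13 -20/13; -20/13 121/13]
step 1: x̄ = F·x = [-161/13, 223/13]
step 1: P̄ = F·P·Fᵀ + Q = [625/13 -848/13; -848/13 1283/13]
step 1: y = z − H·x̄ = [148/13]
step 1: S = H·P̄·Hᵀ + R = [651/13]
step 1: K = P̄·Hᵀ·S⁻¹ = [625/651; -848/651]
step 1: x' = x̄ + K·y = [-947/651, 1513/651]
step 1: P' = (I − K·H)·P̄ = [1250/651 -1696/651; -1696/651 8933/651]
step 2: x̄ = F·x = [-3973/651, 5486/651]
step 2: P̄ = F·P·Fᵀ + Q = [45719/651 -63328/651; -63328/651 94427/651]
step 2: y = z − H·x̄ = [3322/651]
step 2: S = H·P̄·Hᵀ + R = [47021/651]
step 2: K = P̄·Hᵀ·S⁻¹ = [45719/47021; -63328/47021]
step 2: x' = x̄ + K·y = [-53665/47021, 73090/47021]
step 2: P' = (I − K·H)·P̄ = [91438/47021 -126656/47021; -126656/47021 659933/47021]

step 0: x' = [-37/13, 62/13], P' = [22/13 -20/13; -20/13 121/13]
step 1: x' = [-947/651, 1513/651], P' = [1250/651 -1696/651; -1696/651 8933/651]
step 2: x' = [-53665/47021, 73090/47021], P' = [91438/47021 -126656/47021; -126656/47021 659933/47021]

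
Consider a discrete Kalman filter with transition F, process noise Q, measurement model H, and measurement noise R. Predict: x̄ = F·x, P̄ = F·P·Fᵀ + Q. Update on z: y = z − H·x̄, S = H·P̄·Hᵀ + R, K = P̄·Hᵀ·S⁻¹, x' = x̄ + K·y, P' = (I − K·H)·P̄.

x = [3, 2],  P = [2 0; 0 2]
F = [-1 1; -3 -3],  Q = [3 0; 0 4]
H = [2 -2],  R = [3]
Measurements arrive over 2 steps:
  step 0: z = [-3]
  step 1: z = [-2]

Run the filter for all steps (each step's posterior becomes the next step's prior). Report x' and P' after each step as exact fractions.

step 0: x̄ = F·x = [-1, -15]
step 0: P̄ = F·P·Fᵀ + Q = [7 0; 0 40]
step 0: y = z − H·x̄ = [-31]
step 0: S = H·P̄·Hᵀ + R = [191]
step 0: K = P̄·Hᵀ·S⁻¹ = [14/191; -80/191]
step 0: x' = x̄ + K·y = [-625/191, -385/191]
step 0: P' = (I − K·H)·P̄ = [1141/191 1120/191; 1120/191 1240/191]
step 1: x̄ = F·x = [240/191, 3030/191]
step 1: P̄ = F·P·Fᵀ + Q = [714/191 -297/191; -297/191 42353/191]
step 1: y = z − H·x̄ = [5198/191]
step 1: S = H·P̄·Hᵀ + R = [175217/191]
step 1: K = P̄·Hᵀ·S⁻¹ = [2022/175217; -85300/175217]
step 1: x' = x̄ + K·y = [275196/175217, 458210/175217]
step 1: P' = (I − K·H)·P̄ = [633594/175217 630561/175217; 630561/175217 758511/175217]

step 0: x' = [-625/191, -385/191], P' = [1141/191 1120/191; 1120/191 1240/191]
step 1: x' = [275196/175217, 458210/175217], P' = [633594/175217 630561/175217; 630561/175217 758511/175217]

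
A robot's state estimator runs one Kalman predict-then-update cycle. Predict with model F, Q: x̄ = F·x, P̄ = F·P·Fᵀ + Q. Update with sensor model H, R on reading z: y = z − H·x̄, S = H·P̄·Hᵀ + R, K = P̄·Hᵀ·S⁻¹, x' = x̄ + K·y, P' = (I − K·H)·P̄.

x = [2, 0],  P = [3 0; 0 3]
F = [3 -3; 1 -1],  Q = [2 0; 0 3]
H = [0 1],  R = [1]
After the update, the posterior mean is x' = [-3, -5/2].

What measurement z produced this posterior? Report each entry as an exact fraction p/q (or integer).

x̄ = F·x = [6, 2]
P̄ = F·P·Fᵀ + Q = [56 18; 18 9]
S = H·P̄·Hᵀ + R = [10]
K = P̄·Hᵀ·S⁻¹ = [9/5; 9/10]
x' − x̄ = [-9, -9/2] = K·y
y = (KᵀK)⁻¹·Kᵀ·(x' − x̄) = [-5]
z = y + H·x̄ = [-5] + [2] = [-3]

z = [-3]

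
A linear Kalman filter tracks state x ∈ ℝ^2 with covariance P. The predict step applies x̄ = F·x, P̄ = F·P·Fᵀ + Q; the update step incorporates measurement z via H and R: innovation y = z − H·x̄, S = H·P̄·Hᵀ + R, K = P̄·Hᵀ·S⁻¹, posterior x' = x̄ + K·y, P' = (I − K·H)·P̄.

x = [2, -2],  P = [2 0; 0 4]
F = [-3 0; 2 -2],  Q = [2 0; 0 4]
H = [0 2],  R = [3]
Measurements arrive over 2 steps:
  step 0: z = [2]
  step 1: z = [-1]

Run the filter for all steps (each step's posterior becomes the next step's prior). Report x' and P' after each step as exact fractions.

step 0: x' = [-354/115, 136/115], P' = [1724/115 -36/115; -36/115 84/115]
step 1: x' = [-1514/1195, -140/239], P' = [59894/3585 -704/717; -704/717 532/717]

step 0: x̄ = F·x = [-6, 8]
step 0: P̄ = F·P·Fᵀ + Q = [20 -12; -12 28]
step 0: y = z − H·x̄ = [-14]
step 0: S = H·P̄·Hᵀ + R = [115]
step 0: K = P̄·Hᵀ·S⁻¹ = [-24/115; 56/115]
step 0: x' = x̄ + K·y = [-354/115, 136/115]
step 0: P' = (I − K·H)·P̄ = [1724/115 -36/115; -36/115 84/115]
step 1: x̄ = F·x = [1062/115, -196/23]
step 1: P̄ = F·P·Fᵀ + Q = [15746/115 -2112/23; -2112/23 1596/23]
step 1: y = z − H·x̄ = [369/23]
step 1: S = H·P̄·Hᵀ + R = [6453/23]
step 1: K = P̄·Hᵀ·S⁻¹ = [-1408/2151; 1064/2151]
step 1: x' = x̄ + K·y = [-1514/1195, -140/239]
step 1: P' = (I − K·H)·P̄ = [59894/3585 -704/717; -704/717 532/717]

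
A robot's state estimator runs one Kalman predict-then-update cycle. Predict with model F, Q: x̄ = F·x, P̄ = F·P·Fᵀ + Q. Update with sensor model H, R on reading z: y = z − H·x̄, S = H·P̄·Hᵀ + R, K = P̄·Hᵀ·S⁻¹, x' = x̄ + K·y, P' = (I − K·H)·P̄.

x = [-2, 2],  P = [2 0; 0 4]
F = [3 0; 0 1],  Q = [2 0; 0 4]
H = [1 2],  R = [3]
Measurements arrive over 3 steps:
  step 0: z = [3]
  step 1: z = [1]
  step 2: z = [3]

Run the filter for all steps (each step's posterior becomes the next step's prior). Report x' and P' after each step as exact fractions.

step 0: x' = [-46/11, 38/11], P' = [140/11 -64/11; -64/11 184/55]
step 1: x' = [-24788/4351, 738/229], P' = [140542/4351 -3344/229; -3344/229 1660/229]
step 2: x' = [-128256/719977, 1055034/719977], P' = [27725764/719977 -12524336/719977; -12524336/719977 6123088/719977]

step 0: x̄ = F·x = [-6, 2]
step 0: P̄ = F·P·Fᵀ + Q = [20 0; 0 8]
step 0: y = z − H·x̄ = [5]
step 0: S = H·P̄·Hᵀ + R = [55]
step 0: K = P̄·Hᵀ·S⁻¹ = [4/11; 16/55]
step 0: x' = x̄ + K·y = [-46/11, 38/11]
step 0: P' = (I − K·H)·P̄ = [140/11 -64/11; -64/11 184/55]
step 1: x̄ = F·x = [-138/11, 38/11]
step 1: P̄ = F·P·Fᵀ + Q = [1282/11 -192/11; -192/11 404/55]
step 1: y = z − H·x̄ = [73/11]
step 1: S = H·P̄·Hᵀ + R = [4351/55]
step 1: K = P̄·Hᵀ·S⁻¹ = [4490/4351; -8/229]
step 1: x' = x̄ + K·y = [-24788/4351, 738/229]
step 1: P' = (I − K·H)·P̄ = [140542/4351 -3344/229; -3344/229 1660/229]
step 2: x̄ = F·x = [-74364/4351, 738/229]
step 2: P̄ = F·P·Fᵀ + Q = [1273580/4351 -10032/229; -10032/229 2576/229]
step 2: y = z − H·x̄ = [59373/4351]
step 2: S = H·P̄·Hᵀ + R = [719977/4351]
step 2: K = P̄·Hᵀ·S⁻¹ = [892364/719977; -92720/719977]
step 2: x' = x̄ + K·y = [-128256/719977, 1055034/719977]
step 2: P' = (I − K·H)·P̄ = [27725764/719977 -12524336/719977; -12524336/719977 6123088/719977]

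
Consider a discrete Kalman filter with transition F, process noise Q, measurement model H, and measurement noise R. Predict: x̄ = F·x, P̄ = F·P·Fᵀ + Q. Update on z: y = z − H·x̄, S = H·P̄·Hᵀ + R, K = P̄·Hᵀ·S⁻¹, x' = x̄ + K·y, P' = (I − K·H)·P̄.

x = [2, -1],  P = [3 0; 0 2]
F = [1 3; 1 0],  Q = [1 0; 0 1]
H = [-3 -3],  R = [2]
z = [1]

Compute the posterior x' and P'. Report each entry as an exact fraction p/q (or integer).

x̄ = F·x = [-1, 2]
P̄ = F·P·Fᵀ + Q = [22 3; 3 4]
y = z − H·x̄ = [4]
S = H·P̄·Hᵀ + R = [290]
K = P̄·Hᵀ·S⁻¹ = [-15/58; -21/290]
x' = x̄ + K·y = [-59/29, 248/145]
P' = (I − K·H)·P̄ = [151/58 -141/58; -141/58 719/290]

x' = [-59/29, 248/145]
P' = [151/58 -141/58; -141/58 719/290]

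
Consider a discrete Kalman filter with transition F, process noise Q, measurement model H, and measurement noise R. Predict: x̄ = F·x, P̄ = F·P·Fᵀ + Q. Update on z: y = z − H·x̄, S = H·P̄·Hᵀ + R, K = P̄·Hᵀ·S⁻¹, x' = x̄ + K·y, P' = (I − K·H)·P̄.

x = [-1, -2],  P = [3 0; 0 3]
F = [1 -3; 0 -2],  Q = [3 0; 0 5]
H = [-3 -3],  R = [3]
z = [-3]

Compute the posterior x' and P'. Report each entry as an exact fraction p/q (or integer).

x' = [71/259, 28/37]
P' = [744/259 -99/37; -99/37 104/37]

x̄ = F·x = [5, 4]
P̄ = F·P·Fᵀ + Q = [33 18; 18 17]
y = z − H·x̄ = [24]
S = H·P̄·Hᵀ + R = [777]
K = P̄·Hᵀ·S⁻¹ = [-51/259; -5/37]
x' = x̄ + K·y = [71/259, 28/37]
P' = (I − K·H)·P̄ = [744/259 -99/37; -99/37 104/37]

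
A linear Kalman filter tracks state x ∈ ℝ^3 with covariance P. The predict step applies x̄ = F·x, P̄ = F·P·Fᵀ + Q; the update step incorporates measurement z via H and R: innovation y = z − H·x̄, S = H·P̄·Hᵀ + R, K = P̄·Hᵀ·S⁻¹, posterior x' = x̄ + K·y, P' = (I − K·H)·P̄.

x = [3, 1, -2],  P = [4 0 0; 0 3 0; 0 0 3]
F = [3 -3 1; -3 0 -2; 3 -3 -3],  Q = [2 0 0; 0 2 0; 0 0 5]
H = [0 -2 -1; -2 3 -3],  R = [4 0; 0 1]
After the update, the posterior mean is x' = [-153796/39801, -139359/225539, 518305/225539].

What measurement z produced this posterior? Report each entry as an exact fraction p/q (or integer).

x̄ = F·x = [4, -5, 12]
P̄ = F·P·Fᵀ + Q = [68 -42 54; -42 50 -18; 54 -18 95]
S = H·P̄·Hᵀ + R = [227 -129; -129 3054]
K = P̄·Hᵀ·S⁻¹ = [724/13267 -5434/39801; -71092/225539 18266/225539; -79283/225539 -36360/225539]
x' − x̄ = [-313000/39801, 988336/225539, -2188163/225539] = K·y
y = (KᵀK)⁻¹·Kᵀ·(x' − x̄) = [1, 58]
z = y + H·x̄ = [1, 58] + [-2, -59] = [-1, -1]

z = [-1, -1]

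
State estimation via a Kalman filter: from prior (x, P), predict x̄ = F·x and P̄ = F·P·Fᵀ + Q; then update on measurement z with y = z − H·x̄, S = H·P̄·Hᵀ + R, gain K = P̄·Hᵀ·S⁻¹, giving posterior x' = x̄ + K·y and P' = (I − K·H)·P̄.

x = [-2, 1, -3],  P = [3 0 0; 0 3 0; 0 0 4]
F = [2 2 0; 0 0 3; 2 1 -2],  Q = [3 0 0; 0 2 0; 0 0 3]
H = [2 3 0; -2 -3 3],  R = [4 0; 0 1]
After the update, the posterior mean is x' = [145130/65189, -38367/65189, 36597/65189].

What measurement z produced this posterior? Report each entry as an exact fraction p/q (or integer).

z = [3, -1]

x̄ = F·x = [-2, -9, 3]
P̄ = F·P·Fᵀ + Q = [27 0 18; 0 38 -24; 18 -24 34]
S = H·P̄·Hᵀ + R = [454 -558; -558 973]
K = P̄·Hᵀ·S⁻¹ = [26271/65189 15066/65189; 3567/65189 -10416/65189; 20988/65189 21282/65189]
x' − x̄ = [275508/65189, 548334/65189, -158970/65189] = K·y
y = (KᵀK)⁻¹·Kᵀ·(x' − x̄) = [34, -41]
z = y + H·x̄ = [34, -41] + [-31, 40] = [3, -1]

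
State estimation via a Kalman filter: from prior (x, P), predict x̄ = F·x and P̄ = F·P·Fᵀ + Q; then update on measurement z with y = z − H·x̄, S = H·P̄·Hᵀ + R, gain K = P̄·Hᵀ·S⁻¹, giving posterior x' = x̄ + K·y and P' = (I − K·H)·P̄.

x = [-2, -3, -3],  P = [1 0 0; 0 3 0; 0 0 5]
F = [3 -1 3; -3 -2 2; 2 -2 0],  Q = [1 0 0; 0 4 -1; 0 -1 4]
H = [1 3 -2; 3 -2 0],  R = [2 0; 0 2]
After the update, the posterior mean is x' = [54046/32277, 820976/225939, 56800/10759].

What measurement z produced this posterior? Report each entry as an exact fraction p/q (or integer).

x̄ = F·x = [-12, 6, 2]
P̄ = F·P·Fᵀ + Q = [58 27 12; 27 45 5; 12 5 20]
S = H·P̄·Hᵀ + R = [599 41; 41 380]
K = P̄·Hᵀ·S⁻¹ = [5540/32277 9595/32277; 58129/225939 -11623/225939; -286/10759 767/10759]
x' − x̄ = [441370/32277, -534658/225939, 35282/10759] = K·y
y = (KᵀK)⁻¹·Kᵀ·(x' − x̄) = [0, 46]
z = y + H·x̄ = [0, 46] + [2, -48] = [2, -2]

z = [2, -2]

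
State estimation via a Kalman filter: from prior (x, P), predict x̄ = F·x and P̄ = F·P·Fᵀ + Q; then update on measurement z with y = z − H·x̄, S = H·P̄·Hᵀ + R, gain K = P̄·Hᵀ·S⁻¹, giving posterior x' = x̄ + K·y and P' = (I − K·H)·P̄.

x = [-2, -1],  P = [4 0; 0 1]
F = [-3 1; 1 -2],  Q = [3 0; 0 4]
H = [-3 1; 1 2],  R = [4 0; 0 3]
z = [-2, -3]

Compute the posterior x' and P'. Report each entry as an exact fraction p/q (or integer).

x' = [1959/7712, -10041/7712]
P' = [1469/3856 29/3856; 29/3856 2237/3856]

x̄ = F·x = [5, 0]
P̄ = F·P·Fᵀ + Q = [40 -14; -14 12]
y = z − H·x̄ = [13, -8]
S = H·P̄·Hᵀ + R = [460 -26; -26 35]
K = P̄·Hᵀ·S⁻¹ = [-2189/7712 509/3856; 1075/7712 1501/3856]
x' = x̄ + K·y = [1959/7712, -10041/7712]
P' = (I − K·H)·P̄ = [1469/3856 29/3856; 29/3856 2237/3856]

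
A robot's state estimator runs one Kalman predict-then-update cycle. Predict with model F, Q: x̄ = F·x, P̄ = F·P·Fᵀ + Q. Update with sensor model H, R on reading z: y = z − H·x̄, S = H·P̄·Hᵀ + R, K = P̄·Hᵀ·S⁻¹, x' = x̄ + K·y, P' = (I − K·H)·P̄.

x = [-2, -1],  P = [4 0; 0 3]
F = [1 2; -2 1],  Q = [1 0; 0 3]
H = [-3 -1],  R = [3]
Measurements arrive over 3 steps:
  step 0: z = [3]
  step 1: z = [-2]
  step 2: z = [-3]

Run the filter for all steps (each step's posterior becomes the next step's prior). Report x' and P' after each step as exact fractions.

step 0: x̄ = F·x = [-4, 3]
step 0: P̄ = F·P·Fᵀ + Q = [17 -2; -2 22]
step 0: y = z − H·x̄ = [-6]
step 0: S = H·P̄·Hᵀ + R = [166]
step 0: K = P̄·Hᵀ·S⁻¹ = [-49/166; -8/83]
step 0: x' = x̄ + K·y = [-185/83, 297/83]
step 0: P' = (I − K·H)·P̄ = [421/166 -558/83; -558/83 1698/83]
step 1: x̄ = F·x = [409/83, 667/83]
step 1: P̄ = F·P·Fᵀ + Q = [9707/166 4649/83; 4649/83 5021/83]
step 1: y = z − H·x̄ = [1728/83]
step 1: S = H·P̄·Hᵀ + R = [153691/166]
step 1: K = P̄·Hᵀ·S⁻¹ = [-38419/153691; -37936/153691]
step 1: x' = x̄ + K·y = [-42511/153691, 445283/153691]
step 1: P' = (I − K·H)·P̄ = [95536/153691 -171351/153691; -171351/153691 627861/153691]
step 2: x̄ = F·x = [848055/153691, 530305/153691]
step 2: P̄ = F·P·Fᵀ + Q = [2075267/153691 1578703/153691; 1578703/153691 2156482/153691]
step 2: y = z − H·x̄ = [2613397/153691]
step 2: S = H·P̄·Hᵀ + R = [30767176/153691]
step 2: K = P̄·Hᵀ·S⁻¹ = [-975563/3845897; -6892591/30767176]
step 2: x' = x̄ + K·y = [4632664/3845897, -11042217/30767176]
step 2: P' = (I − K·H)·P̄ = [2391017/3845897 -4246362/3845897; -4246362/3845897 122590461/30767176]

step 0: x' = [-185/83, 297/83], P' = [421/166 -558/83; -558/83 1698/83]
step 1: x' = [-42511/153691, 445283/153691], P' = [95536/153691 -171351/153691; -171351/153691 627861/153691]
step 2: x' = [4632664/3845897, -11042217/30767176], P' = [2391017/3845897 -4246362/3845897; -4246362/3845897 122590461/30767176]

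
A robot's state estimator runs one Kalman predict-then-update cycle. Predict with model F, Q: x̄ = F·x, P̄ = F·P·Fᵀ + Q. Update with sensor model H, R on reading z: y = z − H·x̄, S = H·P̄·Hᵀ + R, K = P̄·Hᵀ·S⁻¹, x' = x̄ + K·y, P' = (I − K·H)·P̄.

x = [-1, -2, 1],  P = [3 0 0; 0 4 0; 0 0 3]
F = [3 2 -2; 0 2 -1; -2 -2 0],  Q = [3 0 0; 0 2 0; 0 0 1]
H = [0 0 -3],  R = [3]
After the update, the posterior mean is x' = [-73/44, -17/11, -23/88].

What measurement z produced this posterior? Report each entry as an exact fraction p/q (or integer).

x̄ = F·x = [-9, -5, 6]
P̄ = F·P·Fᵀ + Q = [58 22 -34; 22 21 -16; -34 -16 29]
S = H·P̄·Hᵀ + R = [264]
K = P̄·Hᵀ·S⁻¹ = [17/44; 2/11; -29/88]
x' − x̄ = [323/44, 38/11, -551/88] = K·y
y = (KᵀK)⁻¹·Kᵀ·(x' − x̄) = [19]
z = y + H·x̄ = [19] + [-18] = [1]

z = [1]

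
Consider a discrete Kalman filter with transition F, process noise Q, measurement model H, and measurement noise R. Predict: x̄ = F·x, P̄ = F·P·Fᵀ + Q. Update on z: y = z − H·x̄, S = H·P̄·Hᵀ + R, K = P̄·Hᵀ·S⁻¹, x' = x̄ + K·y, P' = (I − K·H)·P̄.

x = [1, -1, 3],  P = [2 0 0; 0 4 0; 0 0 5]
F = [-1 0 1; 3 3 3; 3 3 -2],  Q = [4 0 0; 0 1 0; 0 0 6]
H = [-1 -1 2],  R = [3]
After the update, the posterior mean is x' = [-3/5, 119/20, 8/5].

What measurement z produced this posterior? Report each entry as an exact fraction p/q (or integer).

x̄ = F·x = [2, 9, -6]
P̄ = F·P·Fᵀ + Q = [11 9 -16; 9 100 24; -16 24 80]
S = H·P̄·Hᵀ + R = [420]
K = P̄·Hᵀ·S⁻¹ = [-13/105; -61/420; 38/105]
x' − x̄ = [-13/5, -61/20, 38/5] = K·y
y = (KᵀK)⁻¹·Kᵀ·(x' − x̄) = [21]
z = y + H·x̄ = [21] + [-23] = [-2]

z = [-2]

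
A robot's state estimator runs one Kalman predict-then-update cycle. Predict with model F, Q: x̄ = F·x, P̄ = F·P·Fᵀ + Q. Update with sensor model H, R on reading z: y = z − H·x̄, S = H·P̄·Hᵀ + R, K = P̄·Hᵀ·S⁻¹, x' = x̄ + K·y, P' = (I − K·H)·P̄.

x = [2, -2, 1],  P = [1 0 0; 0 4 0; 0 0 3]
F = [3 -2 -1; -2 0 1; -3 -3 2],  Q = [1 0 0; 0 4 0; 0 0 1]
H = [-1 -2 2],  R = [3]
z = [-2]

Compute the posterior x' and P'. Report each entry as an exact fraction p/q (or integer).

x' = [177/20, -453/140, 31/140]
P' = [573/20 -191/20 97/20; -191/20 1419/140 767/140; 97/20 767/140 1231/140]

x̄ = F·x = [9, -3, 2]
P̄ = F·P·Fᵀ + Q = [29 -9 9; -9 11 12; 9 12 58]
y = z − H·x̄ = [-3]
S = H·P̄·Hᵀ + R = [140]
K = P̄·Hᵀ·S⁻¹ = [1/20; 11/140; 83/140]
x' = x̄ + K·y = [177/20, -453/140, 31/140]
P' = (I − K·H)·P̄ = [573/20 -191/20 97/20; -191/20 1419/140 767/140; 97/20 767/140 1231/140]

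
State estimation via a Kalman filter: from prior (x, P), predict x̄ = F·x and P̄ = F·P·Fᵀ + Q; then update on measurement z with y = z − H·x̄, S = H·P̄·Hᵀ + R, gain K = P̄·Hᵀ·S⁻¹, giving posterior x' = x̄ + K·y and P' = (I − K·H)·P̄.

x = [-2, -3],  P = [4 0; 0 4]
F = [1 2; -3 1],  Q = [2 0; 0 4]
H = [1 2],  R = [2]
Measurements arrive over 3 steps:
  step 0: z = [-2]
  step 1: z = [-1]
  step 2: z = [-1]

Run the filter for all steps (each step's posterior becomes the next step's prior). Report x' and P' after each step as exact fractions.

step 0: x' = [-8, 3], P' = [963/46 -239/23; -239/23 130/23]
step 1: x' = [-4339/1931, 32538/48275], P' = [7638/1931 -3810/1931; -3810/1931 71604/48275]
step 2: x' = [-6943481/5347457, 1158413/5347457], P' = [20521476/5347457 -10117672/5347457; -10117672/5347457 7636894/5347457]

step 0: x̄ = F·x = [-8, 3]
step 0: P̄ = F·P·Fᵀ + Q = [22 -4; -4 44]
step 0: y = z − H·x̄ = [0]
step 0: S = H·P̄·Hᵀ + R = [184]
step 0: K = P̄·Hᵀ·S⁻¹ = [7/92; 21/46]
step 0: x' = x̄ + K·y = [-8, 3]
step 0: P' = (I − K·H)·P̄ = [963/46 -239/23; -239/23 130/23]
step 1: x̄ = F·x = [-2, 27]
step 1: P̄ = F·P·Fᵀ + Q = [183/46 21/46; 21/46 11979/46]
step 1: y = z − H·x̄ = [-53]
step 1: S = H·P̄·Hᵀ + R = [48275/46]
step 1: K = P̄·Hᵀ·S⁻¹ = [9/1931; 23979/48275]
step 1: x' = x̄ + K·y = [-4339/1931, 32538/48275]
step 1: P' = (I − K·H)·P̄ = [7638/1931 -3810/1931; -3810/1931 71604/48275]
step 2: x̄ = F·x = [-43399/48275, 357963/48275]
step 2: P̄ = F·P·Fᵀ + Q = [192916/48275 46608/48275; 46608/48275 2554754/48275]
step 2: y = z − H·x̄ = [-720802/48275]
step 2: S = H·P̄·Hᵀ + R = [10694914/48275]
step 2: K = P̄·Hᵀ·S⁻¹ = [143066/5347457; 2578058/5347457]
step 2: x' = x̄ + K·y = [-6943481/5347457, 1158413/5347457]
step 2: P' = (I − K·H)·P̄ = [20521476/5347457 -10117672/5347457; -10117672/5347457 7636894/5347457]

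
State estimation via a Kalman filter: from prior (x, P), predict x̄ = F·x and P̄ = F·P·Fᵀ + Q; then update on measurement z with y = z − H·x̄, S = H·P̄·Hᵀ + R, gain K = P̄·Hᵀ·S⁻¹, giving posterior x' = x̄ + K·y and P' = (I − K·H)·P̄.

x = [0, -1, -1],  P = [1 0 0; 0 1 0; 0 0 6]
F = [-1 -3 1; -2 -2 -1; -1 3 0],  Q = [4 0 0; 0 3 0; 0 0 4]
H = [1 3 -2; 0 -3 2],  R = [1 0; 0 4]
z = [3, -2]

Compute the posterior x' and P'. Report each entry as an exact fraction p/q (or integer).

x' = [5108/6201, 436/6201, -6107/6201]
P' = [23360/6201 -8456/6201 -3416/6201; -8456/6201 21596/6201 28436/6201; -3416/6201 28436/6201 41630/6201]

x̄ = F·x = [2, 3, -3]
P̄ = F·P·Fᵀ + Q = [20 2 -8; 2 17 -4; -8 -4 14]
y = z − H·x̄ = [-14, 13]
S = H·P̄·Hᵀ + R = [322 -279; -279 261]
K = P̄·Hᵀ·S⁻¹ = [536/689 4634/6201; -60/689 -1979/6201; -152/689 -512/6201]
x' = x̄ + K·y = [5108/6201, 436/6201, -6107/6201]
P' = (I − K·H)·P̄ = [23360/6201 -8456/6201 -3416/6201; -8456/6201 21596/6201 28436/6201; -3416/6201 28436/6201 41630/6201]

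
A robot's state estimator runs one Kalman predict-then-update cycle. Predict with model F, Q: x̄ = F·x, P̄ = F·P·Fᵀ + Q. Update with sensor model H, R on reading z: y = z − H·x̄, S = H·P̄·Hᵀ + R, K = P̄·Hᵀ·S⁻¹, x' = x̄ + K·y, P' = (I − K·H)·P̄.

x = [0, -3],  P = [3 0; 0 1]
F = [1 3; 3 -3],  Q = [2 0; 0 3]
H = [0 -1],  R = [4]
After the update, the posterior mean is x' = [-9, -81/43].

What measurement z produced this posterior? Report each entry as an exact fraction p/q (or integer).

x̄ = F·x = [-9, 9]
P̄ = F·P·Fᵀ + Q = [14 0; 0 39]
S = H·P̄·Hᵀ + R = [43]
K = P̄·Hᵀ·S⁻¹ = [0; -39/43]
x' − x̄ = [0, -468/43] = K·y
y = (KᵀK)⁻¹·Kᵀ·(x' − x̄) = [12]
z = y + H·x̄ = [12] + [-9] = [3]

z = [3]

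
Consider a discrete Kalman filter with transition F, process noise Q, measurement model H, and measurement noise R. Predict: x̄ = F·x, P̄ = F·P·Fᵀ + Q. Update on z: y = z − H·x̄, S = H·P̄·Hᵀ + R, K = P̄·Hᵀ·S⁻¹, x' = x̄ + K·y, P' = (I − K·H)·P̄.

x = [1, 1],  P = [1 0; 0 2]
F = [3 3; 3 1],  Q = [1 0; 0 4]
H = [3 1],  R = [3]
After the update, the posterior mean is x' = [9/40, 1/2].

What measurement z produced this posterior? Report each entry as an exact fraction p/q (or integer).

z = [1]

x̄ = F·x = [6, 4]
P̄ = F·P·Fᵀ + Q = [28 15; 15 15]
S = H·P̄·Hᵀ + R = [360]
K = P̄·Hᵀ·S⁻¹ = [11/40; 1/6]
x' − x̄ = [-231/40, -7/2] = K·y
y = (KᵀK)⁻¹·Kᵀ·(x' − x̄) = [-21]
z = y + H·x̄ = [-21] + [22] = [1]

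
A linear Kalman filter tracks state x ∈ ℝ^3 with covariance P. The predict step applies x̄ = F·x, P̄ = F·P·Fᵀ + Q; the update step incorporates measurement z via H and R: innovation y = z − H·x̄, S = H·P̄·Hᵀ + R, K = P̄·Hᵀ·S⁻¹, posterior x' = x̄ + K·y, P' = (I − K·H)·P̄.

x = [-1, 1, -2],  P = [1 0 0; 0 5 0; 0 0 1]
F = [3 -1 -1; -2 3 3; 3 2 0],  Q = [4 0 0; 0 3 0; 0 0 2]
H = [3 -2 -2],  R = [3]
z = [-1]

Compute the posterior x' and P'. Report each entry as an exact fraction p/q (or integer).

x̄ = F·x = [-2, -1, -1]
P̄ = F·P·Fᵀ + Q = [19 -24 -1; -24 61 24; -1 24 31]
y = z − H·x̄ = [1]
S = H·P̄·Hᵀ + R = [1034]
K = P̄·Hᵀ·S⁻¹ = [107/1034; -11/47; -113/1034]
x' = x̄ + K·y = [-1961/1034, -58/47, -1147/1034]
P' = (I − K·H)·P̄ = [8197/1034 49/47 11057/1034; 49/47 205/47 -115/47; 11057/1034 -115/47 19285/1034]

x' = [-1961/1034, -58/47, -1147/1034]
P' = [8197/1034 49/47 11057/1034; 49/47 205/47 -115/47; 11057/1034 -115/47 19285/1034]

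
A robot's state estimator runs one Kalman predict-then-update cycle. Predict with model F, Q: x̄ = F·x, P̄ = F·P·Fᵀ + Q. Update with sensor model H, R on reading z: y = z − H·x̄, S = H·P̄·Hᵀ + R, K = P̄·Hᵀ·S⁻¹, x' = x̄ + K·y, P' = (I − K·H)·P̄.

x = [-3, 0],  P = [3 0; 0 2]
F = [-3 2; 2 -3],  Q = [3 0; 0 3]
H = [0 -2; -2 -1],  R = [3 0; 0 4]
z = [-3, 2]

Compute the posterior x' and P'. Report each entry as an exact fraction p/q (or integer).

x' = [-109/79, 340/237]
P' = [266/237 -92/237; -92/237 172/237]

x̄ = F·x = [9, -6]
P̄ = F·P·Fᵀ + Q = [38 -30; -30 33]
y = z − H·x̄ = [-15, 14]
S = H·P̄·Hᵀ + R = [135 -54; -54 69]
K = P̄·Hᵀ·S⁻¹ = [184/711 -110/237; -344/711 1/79]
x' = x̄ + K·y = [-109/79, 340/237]
P' = (I − K·H)·P̄ = [266/237 -92/237; -92/237 172/237]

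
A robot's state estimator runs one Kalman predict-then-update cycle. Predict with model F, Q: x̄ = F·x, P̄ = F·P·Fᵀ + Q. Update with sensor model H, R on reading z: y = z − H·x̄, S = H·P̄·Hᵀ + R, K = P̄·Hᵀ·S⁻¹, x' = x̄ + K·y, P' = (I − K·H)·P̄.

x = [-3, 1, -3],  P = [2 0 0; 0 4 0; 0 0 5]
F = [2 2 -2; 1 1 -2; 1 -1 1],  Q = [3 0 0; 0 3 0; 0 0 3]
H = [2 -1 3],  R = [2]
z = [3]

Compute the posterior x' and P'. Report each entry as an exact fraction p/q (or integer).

x̄ = F·x = [2, 4, -7]
P̄ = F·P·Fᵀ + Q = [47 32 -14; 32 29 -12; -14 -12 14]
y = z − H·x̄ = [24]
S = H·P̄·Hᵀ + R = [121]
K = P̄·Hᵀ·S⁻¹ = [20/121; -1/121; 26/121]
x' = x̄ + K·y = [722/121, 460/121, -223/121]
P' = (I − K·H)·P̄ = [5287/121 3892/121 -2214/121; 3892/121 3508/121 -1426/121; -2214/121 -1426/121 1018/121]

x' = [722/121, 460/121, -223/121]
P' = [5287/121 3892/121 -2214/121; 3892/121 3508/121 -1426/121; -2214/121 -1426/121 1018/121]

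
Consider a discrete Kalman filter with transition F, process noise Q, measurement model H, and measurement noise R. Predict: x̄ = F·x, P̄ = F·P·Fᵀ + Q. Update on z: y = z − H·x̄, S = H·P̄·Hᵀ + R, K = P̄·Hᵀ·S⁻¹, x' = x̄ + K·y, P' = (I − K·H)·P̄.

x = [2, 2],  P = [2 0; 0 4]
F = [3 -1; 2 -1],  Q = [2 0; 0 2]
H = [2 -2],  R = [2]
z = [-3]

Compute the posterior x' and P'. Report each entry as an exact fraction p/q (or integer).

x̄ = F·x = [4, 2]
P̄ = F·P·Fᵀ + Q = [24 16; 16 14]
y = z − H·x̄ = [-7]
S = H·P̄·Hᵀ + R = [26]
K = P̄·Hᵀ·S⁻¹ = [8/13; 2/13]
x' = x̄ + K·y = [-4/13, 12/13]
P' = (I − K·H)·P̄ = [184/13 176/13; 176/13 174/13]

x' = [-4/13, 12/13]
P' = [184/13 176/13; 176/13 174/13]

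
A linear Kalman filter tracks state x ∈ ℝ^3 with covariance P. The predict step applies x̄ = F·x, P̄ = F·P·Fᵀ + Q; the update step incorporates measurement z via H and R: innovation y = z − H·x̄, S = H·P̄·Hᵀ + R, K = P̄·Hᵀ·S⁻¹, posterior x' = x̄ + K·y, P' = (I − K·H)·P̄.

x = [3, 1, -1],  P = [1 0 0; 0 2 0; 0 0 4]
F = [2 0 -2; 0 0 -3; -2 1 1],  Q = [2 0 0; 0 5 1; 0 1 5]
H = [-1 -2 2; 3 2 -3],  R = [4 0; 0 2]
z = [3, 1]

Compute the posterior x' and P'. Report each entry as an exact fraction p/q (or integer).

x̄ = F·x = [8, 3, -6]
P̄ = F·P·Fᵀ + Q = [22 24 -12; 24 41 -11; -12 -11 15]
y = z − H·x̄ = [29, -47]
S = H·P̄·Hᵀ + R = [482 -730; -730 1135]
K = P̄·Hᵀ·S⁻¹ = [281/1417 368/1417; -877/1417 -1653/7085; -255/1417 -1463/7085]
x' = x̄ + K·y = [2189/1417, -28219/7085, -10724/7085]
P' = (I − K·H)·P̄ = [2388/1417 1160/1417 2916/1417; 1160/1417 38316/7085 32446/7085; 2916/1417 32446/7085 37186/7085]

x' = [2189/1417, -28219/7085, -10724/7085]
P' = [2388/1417 1160/1417 2916/1417; 1160/1417 38316/7085 32446/7085; 2916/1417 32446/7085 37186/7085]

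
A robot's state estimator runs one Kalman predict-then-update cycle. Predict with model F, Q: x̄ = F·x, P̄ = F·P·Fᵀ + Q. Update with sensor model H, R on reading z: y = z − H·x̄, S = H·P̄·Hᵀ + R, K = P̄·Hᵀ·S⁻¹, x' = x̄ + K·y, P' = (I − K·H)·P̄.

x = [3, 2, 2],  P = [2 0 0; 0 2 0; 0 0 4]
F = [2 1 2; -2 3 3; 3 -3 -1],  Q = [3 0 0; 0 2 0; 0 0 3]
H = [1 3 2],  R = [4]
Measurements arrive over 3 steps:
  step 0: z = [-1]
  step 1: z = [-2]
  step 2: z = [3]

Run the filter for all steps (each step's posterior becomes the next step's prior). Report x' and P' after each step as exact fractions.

step 0: x̄ = F·x = [12, 6, 1]
step 0: P̄ = F·P·Fᵀ + Q = [29 22 -2; 22 64 -42; -2 -42 43]
step 0: y = z − H·x̄ = [-33]
step 0: S = H·P̄·Hᵀ + R = [401]
step 0: K = P̄·Hᵀ·S⁻¹ = [91/401; 130/401; -42/401]
step 0: x' = x̄ + K·y = [1809/401, -1884/401, 1787/401]
step 0: P' = (I − K·H)·P̄ = [3348/401 -3008/401 3020/401; -3008/401 8764/401 -11382/401; 3020/401 -11382/401 15479/401]
step 1: x̄ = F·x = [5308/401, -3909/401, 9292/401]
step 1: P̄ = F·P·Fᵀ + Q = [51875/401 -2656/401 63616/401; -2656/401 27361/401 -20717/401; 63616/401 -20717/401 93422/401]
step 1: y = z − H·x̄ = [-12967/401]
step 1: S = H·P̄·Hᵀ + R = [663340/401]
step 1: K = P̄·Hᵀ·S⁻¹ = [10067/39020; 37993/663340; 11077/39020]
step 1: x' = x̄ + K·y = [190971/39020, -7694891/663340, 545981/39020]
step 1: P' = (I − K·H)·P̄ = [751387/39020 -1212251/39020 1462817/39020; -1212251/39020 41661291/663340 -3065401/39020; 1462817/39020 -3065401/39020 3888847/39020]
step 2: x̄ = F·x = [17361477/663340, -433164/165835, 23542517/663340]
step 2: P̄ = F·P·Fᵀ + Q = [267249999/663340 -7787923/165835 345515879/663340; -7787923/165835 8309509/165835 -15039928/165835; 345515879/663340 -15039928/165835 467084819/663340]
step 2: y = z − H·x̄ = [-57258523/663340]
step 2: S = H·P̄·Hᵀ + R = [2910621779/663340]
step 2: K = P̄·Hᵀ·S⁻¹ = [864826681/2910621779; -51757008/2910621779; 84554337/223893983]
step 2: x' = x̄ + K·y = [66461731/126548773, -136304712/126548773, 28156028/9734521]
step 2: P' = (I − K·H)·P̄ = [45132932369/2910621779 -69210286943/2910621779 6382970584/223893983; -69210286943/2910621779 141804449597/2910621779 -13708080380/223893983; 6382970584/223893983 -13708080380/223893983 17539743952/223893983]

step 0: x' = [1809/401, -1884/401, 1787/401], P' = [3348/401 -3008/401 3020/401; -3008/401 8764/401 -11382/401; 3020/401 -11382/401 15479/401]
step 1: x' = [190971/39020, -7694891/663340, 545981/39020], P' = [751387/39020 -1212251/39020 1462817/39020; -1212251/39020 41661291/663340 -3065401/39020; 1462817/39020 -3065401/39020 3888847/39020]
step 2: x' = [66461731/126548773, -136304712/126548773, 28156028/9734521], P' = [45132932369/2910621779 -69210286943/2910621779 6382970584/223893983; -69210286943/2910621779 141804449597/2910621779 -13708080380/223893983; 6382970584/223893983 -13708080380/223893983 17539743952/223893983]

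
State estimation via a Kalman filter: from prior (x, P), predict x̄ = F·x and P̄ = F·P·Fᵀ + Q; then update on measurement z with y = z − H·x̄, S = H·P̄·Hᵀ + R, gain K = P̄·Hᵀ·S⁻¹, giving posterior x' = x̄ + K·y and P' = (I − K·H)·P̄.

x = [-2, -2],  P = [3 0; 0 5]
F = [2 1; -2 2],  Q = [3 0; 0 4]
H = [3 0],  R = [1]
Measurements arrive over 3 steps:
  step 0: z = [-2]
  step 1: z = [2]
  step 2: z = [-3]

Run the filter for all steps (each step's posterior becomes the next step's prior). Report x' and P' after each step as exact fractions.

step 0: x̄ = F·x = [-6, 0]
step 0: P̄ = F·P·Fᵀ + Q = [20 -2; -2 36]
step 0: y = z − H·x̄ = [16]
step 0: S = H·P̄·Hᵀ + R = [181]
step 0: K = P̄·Hᵀ·S⁻¹ = [60/181; -6/181]
step 0: x' = x̄ + K·y = [-126/181, -96/181]
step 0: P' = (I − K·H)·P̄ = [20/181 -2/181; -2/181 6480/181]
step 1: x̄ = F·x = [-348/181, 60/181]
step 1: P̄ = F·P·Fᵀ + Q = [7095/181 12876/181; 12876/181 26740/181]
step 1: y = z − H·x̄ = [1406/181]
step 1: S = H·P̄·Hᵀ + R = [64036/181]
step 1: K = P̄·Hᵀ·S⁻¹ = [21285/64036; 9657/16009]
step 1: x' = x̄ + K·y = [21111/32018, 80322/16009]
step 1: P' = (I − K·H)·P̄ = [7095/64036 3219/16009; 3219/16009 304144/16009]
step 2: x̄ = F·x = [101433/16009, 139533/16009]
step 2: P̄ = F·P·Fᵀ + Q = [372142/16009 607631/16009; 607631/16009 1261955/16009]
step 2: y = z − H·x̄ = [-352326/16009]
step 2: S = H·P̄·Hᵀ + R = [3365287/16009]
step 2: K = P̄·Hᵀ·S⁻¹ = [1116426/3365287; 1822893/3365287]
step 2: x' = x̄ + K·y = [-3247845/3365287, -10786683/3365287]
step 2: P' = (I − K·H)·P̄ = [372142/3365287 607631/3365287; 607631/3365287 57711404/3365287]

step 0: x' = [-126/181, -96/181], P' = [20/181 -2/181; -2/181 6480/181]
step 1: x' = [21111/32018, 80322/16009], P' = [7095/64036 3219/16009; 3219/16009 304144/16009]
step 2: x' = [-3247845/3365287, -10786683/3365287], P' = [372142/3365287 607631/3365287; 607631/3365287 57711404/3365287]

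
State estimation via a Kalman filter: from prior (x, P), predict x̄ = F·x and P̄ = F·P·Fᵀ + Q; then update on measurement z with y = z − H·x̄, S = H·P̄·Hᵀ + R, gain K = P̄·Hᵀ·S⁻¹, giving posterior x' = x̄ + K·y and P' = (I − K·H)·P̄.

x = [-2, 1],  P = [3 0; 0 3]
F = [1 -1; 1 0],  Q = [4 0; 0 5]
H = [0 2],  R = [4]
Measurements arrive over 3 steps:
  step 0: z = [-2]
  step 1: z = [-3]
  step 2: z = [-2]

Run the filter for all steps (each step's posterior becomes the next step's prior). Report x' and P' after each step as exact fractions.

step 0: x' = [-8/3, -10/9], P' = [9 1/3; 1/3 8/9]
step 1: x' = [-119/135, -71/45], P' = [1109/135 26/45; 26/45 14/15]
step 2: x' = [1214/1919, -1903/1919], P' = [15140/1919 1031/1919; 1031/1919 1784/1919]

step 0: x̄ = F·x = [-3, -2]
step 0: P̄ = F·P·Fᵀ + Q = [10 3; 3 8]
step 0: y = z − H·x̄ = [2]
step 0: S = H·P̄·Hᵀ + R = [36]
step 0: K = P̄·Hᵀ·S⁻¹ = [1/6; 4/9]
step 0: x' = x̄ + K·y = [-8/3, -10/9]
step 0: P' = (I − K·H)·P̄ = [9 1/3; 1/3 8/9]
step 1: x̄ = F·x = [-14/9, -8/3]
step 1: P̄ = F·P·Fᵀ + Q = [119/9 26/3; 26/3 14]
step 1: y = z − H·x̄ = [7/3]
step 1: S = H·P̄·Hᵀ + R = [60]
step 1: K = P̄·Hᵀ·S⁻¹ = [13/45; 7/15]
step 1: x' = x̄ + K·y = [-119/135, -71/45]
step 1: P' = (I − K·H)·P̄ = [1109/135 26/45; 26/45 14/15]
step 2: x̄ = F·x = [94/135, -119/135]
step 2: P̄ = F·P·Fᵀ + Q = [1619/135 1031/135; 1031/135 1784/135]
step 2: y = z − H·x̄ = [-32/135]
step 2: S = H·P̄·Hᵀ + R = [7676/135]
step 2: K = P̄·Hᵀ·S⁻¹ = [1031/3838; 892/1919]
step 2: x' = x̄ + K·y = [1214/1919, -1903/1919]
step 2: P' = (I − K·H)·P̄ = [15140/1919 1031/1919; 1031/1919 1784/1919]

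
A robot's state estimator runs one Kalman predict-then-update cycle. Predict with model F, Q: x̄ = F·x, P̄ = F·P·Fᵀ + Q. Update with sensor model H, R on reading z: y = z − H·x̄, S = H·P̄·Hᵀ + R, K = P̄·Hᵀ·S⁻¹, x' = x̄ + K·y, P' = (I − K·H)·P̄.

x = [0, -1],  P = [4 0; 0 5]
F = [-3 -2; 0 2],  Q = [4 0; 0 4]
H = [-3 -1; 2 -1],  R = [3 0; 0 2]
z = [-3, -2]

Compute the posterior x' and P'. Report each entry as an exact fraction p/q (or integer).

x' = [2686/13963, 30078/13963]
P' = [2780/13963 -60/13963; -60/13963 15672/13963]

x̄ = F·x = [2, -2]
P̄ = F·P·Fᵀ + Q = [60 -20; -20 24]
y = z − H·x̄ = [1, -8]
S = H·P̄·Hᵀ + R = [447 -356; -356 346]
K = P̄·Hᵀ·S⁻¹ = [-2760/13963 2810/13963; -5164/13963 -7896/13963]
x' = x̄ + K·y = [2686/13963, 30078/13963]
P' = (I − K·H)·P̄ = [2780/13963 -60/13963; -60/13963 15672/13963]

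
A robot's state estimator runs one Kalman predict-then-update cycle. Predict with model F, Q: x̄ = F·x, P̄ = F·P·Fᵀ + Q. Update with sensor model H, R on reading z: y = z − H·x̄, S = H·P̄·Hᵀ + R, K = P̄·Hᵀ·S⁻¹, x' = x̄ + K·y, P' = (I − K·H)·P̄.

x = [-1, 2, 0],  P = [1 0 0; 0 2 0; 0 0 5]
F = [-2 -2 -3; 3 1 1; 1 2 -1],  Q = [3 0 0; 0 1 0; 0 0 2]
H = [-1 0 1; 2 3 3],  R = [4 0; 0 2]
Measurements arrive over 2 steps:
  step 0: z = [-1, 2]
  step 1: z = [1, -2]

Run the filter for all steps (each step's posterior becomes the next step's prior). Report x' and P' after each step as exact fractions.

step 0: x̄ = F·x = [-2, -1, 3]
step 0: P̄ = F·P·Fᵀ + Q = [60 -25 5; -25 17 2; 5 2 16]
step 0: y = z − H·x̄ = [-6, 0]
step 0: S = H·P̄·Hᵀ + R = [70 4; 4 335]
step 0: K = P̄·Hᵀ·S⁻¹ = [-18665/23434 2210/11717; 9017/23434 191/11717; 3429/23434 2218/11717]
step 0: x' = x̄ + K·y = [32561/11717, -38768/11717, 24864/11717]
step 0: P' = (I − K·H)·P̄ = [114265/23434 -112835/23434 39605/23434; -112835/23434 152245/23434 -76767/23434; 39605/23434 -76767/23434 53321/23434]
step 1: x̄ = F·x = [-62178/11717, 83779/11717, -69839/11717]
step 1: P̄ = F·P·Fᵀ + Q = [267607/23434 -299183/23434 133463/11717; -299183/23434 664471/23434 -175929/11717; 133463/11717 -175929/11717 299976/11717]
step 1: y = z − H·x̄ = [19378/11717, 59102/11717]
step 1: S = H·P̄·Hᵀ + R = [427443/23434 839691/23434; 839691/23434 5776575/23434]
step 1: K = P̄·Hᵀ·S⁻¹ = [-882124/4182137 1336955/12546411; -4191442/12546411 1346591/12546411; 6048989/12546411 1896749/12546411]
step 1: x' = x̄ + K·y = [-64212292/12546411, 29856625/4182137, -18403739/4182137]
step 1: P' = (I − K·H)·P̄ = [118184120/12546411 -185496742/12546411 107598632/12546411; -185496742/12546411 326824732/12546411 -202262510/12546411; 107598632/12546411 -202262510/12546411 131794588/12546411]

step 0: x' = [32561/11717, -38768/11717, 24864/11717], P' = [114265/23434 -112835/23434 39605/23434; -112835/23434 152245/23434 -76767/23434; 39605/23434 -76767/23434 53321/23434]
step 1: x' = [-64212292/12546411, 29856625/4182137, -18403739/4182137], P' = [118184120/12546411 -185496742/12546411 107598632/12546411; -185496742/12546411 326824732/12546411 -202262510/12546411; 107598632/12546411 -202262510/12546411 131794588/12546411]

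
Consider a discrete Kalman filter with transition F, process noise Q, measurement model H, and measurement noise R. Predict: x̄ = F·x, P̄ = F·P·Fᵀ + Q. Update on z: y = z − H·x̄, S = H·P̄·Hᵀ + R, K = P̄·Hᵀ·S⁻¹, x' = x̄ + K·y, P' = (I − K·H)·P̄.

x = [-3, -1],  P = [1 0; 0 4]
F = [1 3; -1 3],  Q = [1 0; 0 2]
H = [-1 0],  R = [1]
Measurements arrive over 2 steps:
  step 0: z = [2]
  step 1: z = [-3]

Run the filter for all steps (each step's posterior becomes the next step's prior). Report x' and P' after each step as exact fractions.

step 0: x̄ = F·x = [-6, 0]
step 0: P̄ = F·P·Fᵀ + Q = [38 35; 35 39]
step 0: y = z − H·x̄ = [-4]
step 0: S = H·P̄·Hᵀ + R = [39]
step 0: K = P̄·Hᵀ·S⁻¹ = [-38/39; -35/39]
step 0: x' = x̄ + K·y = [-82/39, 140/39]
step 0: P' = (I − K·H)·P̄ = [38/39 35/39; 35/39 296/39]
step 1: x̄ = F·x = [26/3, 502/39]
step 1: P̄ = F·P·Fᵀ + Q = [227/3 202/3; 202/3 2570/39]
step 1: y = z − H·x̄ = [17/3]
step 1: S = H·P̄·Hᵀ + R = [230/3]
step 1: K = P̄·Hᵀ·S⁻¹ = [-227/230; -101/115]
step 1: x' = x̄ + K·y = [707/230, 11803/1495]
step 1: P' = (I − K·H)·P̄ = [227/230 101/115; 101/115 10108/1495]

step 0: x' = [-82/39, 140/39], P' = [38/39 35/39; 35/39 296/39]
step 1: x' = [707/230, 11803/1495], P' = [227/230 101/115; 101/115 10108/1495]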